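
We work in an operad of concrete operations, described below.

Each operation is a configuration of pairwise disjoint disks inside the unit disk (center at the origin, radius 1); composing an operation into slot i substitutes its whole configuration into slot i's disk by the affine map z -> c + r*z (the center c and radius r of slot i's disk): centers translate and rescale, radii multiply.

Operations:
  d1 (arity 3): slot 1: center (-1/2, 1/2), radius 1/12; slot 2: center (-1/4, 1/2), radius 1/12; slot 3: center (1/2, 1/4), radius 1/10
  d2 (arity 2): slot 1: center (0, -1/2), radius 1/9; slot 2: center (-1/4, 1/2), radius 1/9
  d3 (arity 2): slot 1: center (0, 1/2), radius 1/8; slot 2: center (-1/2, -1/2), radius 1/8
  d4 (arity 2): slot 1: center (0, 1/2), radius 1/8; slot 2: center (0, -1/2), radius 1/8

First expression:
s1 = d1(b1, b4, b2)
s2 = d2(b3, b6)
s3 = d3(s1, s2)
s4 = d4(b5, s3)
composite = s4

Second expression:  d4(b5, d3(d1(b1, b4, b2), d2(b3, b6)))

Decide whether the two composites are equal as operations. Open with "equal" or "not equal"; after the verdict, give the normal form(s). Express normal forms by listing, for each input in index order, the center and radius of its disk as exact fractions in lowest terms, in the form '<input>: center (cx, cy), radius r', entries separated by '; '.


equal; both compose to b1: center (-1/128, -55/128), radius 1/768; b2: center (1/128, -111/256), radius 1/640; b3: center (-1/16, -73/128), radius 1/576; b4: center (-1/256, -55/128), radius 1/768; b5: center (0, 1/2), radius 1/8; b6: center (-17/256, -71/128), radius 1/576

The first composite normalizes to b1: center (-1/128, -55/128), radius 1/768; b2: center (1/128, -111/256), radius 1/640; b3: center (-1/16, -73/128), radius 1/576; b4: center (-1/256, -55/128), radius 1/768; b5: center (0, 1/2), radius 1/8; b6: center (-17/256, -71/128), radius 1/576
The second composite normalizes to b1: center (-1/128, -55/128), radius 1/768; b2: center (1/128, -111/256), radius 1/640; b3: center (-1/16, -73/128), radius 1/576; b4: center (-1/256, -55/128), radius 1/768; b5: center (0, 1/2), radius 1/8; b6: center (-17/256, -71/128), radius 1/576
One common form — equal.


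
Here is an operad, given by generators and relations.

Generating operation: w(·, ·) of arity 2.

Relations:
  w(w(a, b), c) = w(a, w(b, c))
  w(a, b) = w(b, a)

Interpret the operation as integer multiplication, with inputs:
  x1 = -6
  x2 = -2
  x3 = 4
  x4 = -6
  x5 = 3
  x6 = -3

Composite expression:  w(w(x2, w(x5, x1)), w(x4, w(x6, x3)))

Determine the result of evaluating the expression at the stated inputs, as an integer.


2592

w(x5, x1) = -18
w(x2, w(x5, x1)) = 36
w(x6, x3) = -12
w(x4, w(x6, x3)) = 72
w(w(x2, w(x5, x1)), w(x4, w(x6, x3))) = 2592


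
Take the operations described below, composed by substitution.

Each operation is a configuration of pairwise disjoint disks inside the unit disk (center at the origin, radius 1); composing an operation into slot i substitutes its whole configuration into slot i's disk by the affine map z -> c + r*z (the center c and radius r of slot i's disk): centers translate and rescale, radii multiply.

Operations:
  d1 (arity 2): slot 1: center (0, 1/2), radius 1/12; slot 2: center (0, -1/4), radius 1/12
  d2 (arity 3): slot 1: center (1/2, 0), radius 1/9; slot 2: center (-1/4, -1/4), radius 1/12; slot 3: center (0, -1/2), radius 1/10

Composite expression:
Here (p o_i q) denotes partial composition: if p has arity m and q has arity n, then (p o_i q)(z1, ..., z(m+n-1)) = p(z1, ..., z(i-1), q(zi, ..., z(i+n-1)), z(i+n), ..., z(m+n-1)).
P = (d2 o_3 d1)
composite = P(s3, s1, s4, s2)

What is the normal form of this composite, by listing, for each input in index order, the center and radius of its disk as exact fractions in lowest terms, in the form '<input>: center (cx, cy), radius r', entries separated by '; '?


s1: center (-1/4, -1/4), radius 1/12; s2: center (0, -21/40), radius 1/120; s3: center (1/2, 0), radius 1/9; s4: center (0, -9/20), radius 1/120

Each s-disk chains the slot maps above it in d2; radii multiply.
s3: after 1 affine step, its disk has center (1/2, 0), radius 1/9
s1: after 1 affine step, its disk has center (-1/4, -1/4), radius 1/12
s4: after 2 affine steps, its disk has center (0, -9/20), radius 1/120
s2: after 2 affine steps, its disk has center (0, -21/40), radius 1/120


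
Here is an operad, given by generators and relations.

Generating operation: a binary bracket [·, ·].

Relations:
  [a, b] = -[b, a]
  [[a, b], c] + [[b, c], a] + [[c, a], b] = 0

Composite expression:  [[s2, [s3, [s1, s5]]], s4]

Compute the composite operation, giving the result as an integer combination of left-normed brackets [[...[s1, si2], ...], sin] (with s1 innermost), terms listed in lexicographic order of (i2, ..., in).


[[[[s1, s5], s3], s2], s4]


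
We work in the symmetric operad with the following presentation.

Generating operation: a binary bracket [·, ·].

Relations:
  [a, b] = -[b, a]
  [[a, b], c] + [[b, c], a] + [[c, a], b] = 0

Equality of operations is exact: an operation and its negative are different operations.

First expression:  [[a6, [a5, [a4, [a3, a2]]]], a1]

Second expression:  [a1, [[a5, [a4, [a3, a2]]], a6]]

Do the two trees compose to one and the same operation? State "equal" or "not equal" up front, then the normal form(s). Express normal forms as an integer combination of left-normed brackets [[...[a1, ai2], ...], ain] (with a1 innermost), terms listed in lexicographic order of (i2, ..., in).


The first expression, normalized: -[[[[[a1, a2], a3], a4], a5], a6] + [[[[[a1, a3], a2], a4], a5], a6] + [[[[[a1, a4], a2], a3], a5], a6] - [[[[[a1, a4], a3], a2], a5], a6] + [[[[[a1, a5], a2], a3], a4], a6] - [[[[[a1, a5], a3], a2], a4], a6] - [[[[[a1, a5], a4], a2], a3], a6] + [[[[[a1, a5], a4], a3], a2], a6] + [[[[[a1, a6], a2], a3], a4], a5] - [[[[[a1, a6], a3], a2], a4], a5] - [[[[[a1, a6], a4], a2], a3], a5] + [[[[[a1, a6], a4], a3], a2], a5] - [[[[[a1, a6], a5], a2], a3], a4] + [[[[[a1, a6], a5], a3], a2], a4] + [[[[[a1, a6], a5], a4], a2], a3] - [[[[[a1, a6], a5], a4], a3], a2]
The second expression, normalized: -[[[[[a1, a2], a3], a4], a5], a6] + [[[[[a1, a3], a2], a4], a5], a6] + [[[[[a1, a4], a2], a3], a5], a6] - [[[[[a1, a4], a3], a2], a5], a6] + [[[[[a1, a5], a2], a3], a4], a6] - [[[[[a1, a5], a3], a2], a4], a6] - [[[[[a1, a5], a4], a2], a3], a6] + [[[[[a1, a5], a4], a3], a2], a6] + [[[[[a1, a6], a2], a3], a4], a5] - [[[[[a1, a6], a3], a2], a4], a5] - [[[[[a1, a6], a4], a2], a3], a5] + [[[[[a1, a6], a4], a3], a2], a5] - [[[[[a1, a6], a5], a2], a3], a4] + [[[[[a1, a6], a5], a3], a2], a4] + [[[[[a1, a6], a5], a4], a2], a3] - [[[[[a1, a6], a5], a4], a3], a2]
Same normal form: equal.

equal: each reduces to -[[[[[a1, a2], a3], a4], a5], a6] + [[[[[a1, a3], a2], a4], a5], a6] + [[[[[a1, a4], a2], a3], a5], a6] - [[[[[a1, a4], a3], a2], a5], a6] + [[[[[a1, a5], a2], a3], a4], a6] - [[[[[a1, a5], a3], a2], a4], a6] - [[[[[a1, a5], a4], a2], a3], a6] + [[[[[a1, a5], a4], a3], a2], a6] + [[[[[a1, a6], a2], a3], a4], a5] - [[[[[a1, a6], a3], a2], a4], a5] - [[[[[a1, a6], a4], a2], a3], a5] + [[[[[a1, a6], a4], a3], a2], a5] - [[[[[a1, a6], a5], a2], a3], a4] + [[[[[a1, a6], a5], a3], a2], a4] + [[[[[a1, a6], a5], a4], a2], a3] - [[[[[a1, a6], a5], a4], a3], a2]


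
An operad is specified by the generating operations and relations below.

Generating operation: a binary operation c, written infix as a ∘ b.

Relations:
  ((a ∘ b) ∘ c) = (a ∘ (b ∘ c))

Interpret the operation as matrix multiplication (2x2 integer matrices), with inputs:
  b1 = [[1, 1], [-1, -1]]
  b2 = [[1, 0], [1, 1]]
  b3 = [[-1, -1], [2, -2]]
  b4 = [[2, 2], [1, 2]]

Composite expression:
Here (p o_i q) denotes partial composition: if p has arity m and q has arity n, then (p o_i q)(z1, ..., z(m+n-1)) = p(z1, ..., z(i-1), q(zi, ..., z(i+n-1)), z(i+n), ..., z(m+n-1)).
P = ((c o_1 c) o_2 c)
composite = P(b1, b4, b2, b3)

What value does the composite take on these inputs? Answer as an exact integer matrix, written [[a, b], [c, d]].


[[1, -15], [-1, 15]]

(b4 ∘ b2) = [[4, 2], [3, 2]]
(b1 ∘ (b4 ∘ b2)) = [[7, 4], [-7, -4]]
((b1 ∘ (b4 ∘ b2)) ∘ b3) = [[1, -15], [-1, 15]]


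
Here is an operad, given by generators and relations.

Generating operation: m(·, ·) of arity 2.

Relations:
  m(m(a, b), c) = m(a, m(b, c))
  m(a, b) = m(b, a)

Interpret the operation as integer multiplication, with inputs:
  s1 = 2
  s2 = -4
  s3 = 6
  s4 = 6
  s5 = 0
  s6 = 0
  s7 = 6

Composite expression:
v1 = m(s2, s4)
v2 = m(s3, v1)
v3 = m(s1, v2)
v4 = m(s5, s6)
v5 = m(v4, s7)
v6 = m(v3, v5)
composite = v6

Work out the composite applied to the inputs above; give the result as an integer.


m(s2, s4) = -24
m(s3, m(s2, s4)) = -144
m(s1, m(s3, m(s2, s4))) = -288
m(s5, s6) = 0
m(m(s5, s6), s7) = 0
m(m(s1, m(s3, m(s2, s4))), m(m(s5, s6), s7)) = 0

0


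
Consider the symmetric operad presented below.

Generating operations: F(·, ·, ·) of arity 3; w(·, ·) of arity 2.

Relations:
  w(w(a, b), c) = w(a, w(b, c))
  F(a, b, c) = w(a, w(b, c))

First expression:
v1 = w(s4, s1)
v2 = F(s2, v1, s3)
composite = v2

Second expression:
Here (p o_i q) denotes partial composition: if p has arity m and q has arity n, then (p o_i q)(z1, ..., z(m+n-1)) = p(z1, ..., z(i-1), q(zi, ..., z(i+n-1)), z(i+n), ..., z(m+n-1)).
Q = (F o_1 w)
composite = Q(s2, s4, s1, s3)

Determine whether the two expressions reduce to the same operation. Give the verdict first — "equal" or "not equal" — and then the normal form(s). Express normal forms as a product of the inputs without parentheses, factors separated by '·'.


equal: each reduces to s2 · s4 · s1 · s3

In normal form, the first expression is s2 · s4 · s1 · s3
In normal form, the second expression is s2 · s4 · s1 · s3
One common form — equal.


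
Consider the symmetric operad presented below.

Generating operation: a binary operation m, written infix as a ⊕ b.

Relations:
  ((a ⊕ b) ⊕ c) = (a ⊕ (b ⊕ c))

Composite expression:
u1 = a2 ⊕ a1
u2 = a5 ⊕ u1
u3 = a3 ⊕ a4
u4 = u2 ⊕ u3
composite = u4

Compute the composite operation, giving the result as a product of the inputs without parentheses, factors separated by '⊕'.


a5 ⊕ a2 ⊕ a1 ⊕ a3 ⊕ a4


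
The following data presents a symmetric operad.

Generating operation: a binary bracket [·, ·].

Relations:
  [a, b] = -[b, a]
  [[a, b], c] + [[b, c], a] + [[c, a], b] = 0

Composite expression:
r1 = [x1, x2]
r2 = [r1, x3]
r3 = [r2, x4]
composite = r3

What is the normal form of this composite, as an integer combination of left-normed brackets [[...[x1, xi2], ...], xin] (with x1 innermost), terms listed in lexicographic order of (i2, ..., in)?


[[[x1, x2], x3], x4]

Antisymmetry and Jacobi reduce to x1-anchored left-normed brackets.
Composite bracket: [[[x1, x2], x3], x4]
The bracket unfolds into 8 signed words via [a, b] = ab - ba (2^3 = 8).
Collect the words opening with x1:
  from x1x2x3x4, sign +1: term +[[[x1, x2], x3], x4]


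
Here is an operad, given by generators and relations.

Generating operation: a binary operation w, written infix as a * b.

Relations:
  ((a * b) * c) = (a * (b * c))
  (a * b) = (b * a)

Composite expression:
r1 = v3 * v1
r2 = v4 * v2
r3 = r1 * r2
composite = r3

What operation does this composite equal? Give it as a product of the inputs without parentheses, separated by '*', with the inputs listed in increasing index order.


v1 * v2 * v3 * v4

Key point: w commutes, so take the v-inputs in any fixed order.
(v3 * v1) spells out as v3 * v1
(v4 * v2) spells out as v4 * v2
((v3 * v1) * (v4 * v2)) spells out as v3 * v1 * v4 * v2
reordering the factors by index: v1 * v2 * v3 * v4


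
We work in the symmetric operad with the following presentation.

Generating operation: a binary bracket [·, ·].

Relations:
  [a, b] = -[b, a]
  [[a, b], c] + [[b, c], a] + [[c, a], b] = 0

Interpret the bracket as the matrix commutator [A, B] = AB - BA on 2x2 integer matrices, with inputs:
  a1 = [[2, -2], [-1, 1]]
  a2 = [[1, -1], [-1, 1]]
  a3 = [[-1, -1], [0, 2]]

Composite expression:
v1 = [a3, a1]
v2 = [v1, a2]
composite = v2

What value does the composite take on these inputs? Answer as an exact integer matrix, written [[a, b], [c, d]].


[[-10, -2], [2, 10]]

[a3, a1] = [[1, 7], [-3, -1]]
[[a3, a1], a2] = [[-10, -2], [2, 10]]


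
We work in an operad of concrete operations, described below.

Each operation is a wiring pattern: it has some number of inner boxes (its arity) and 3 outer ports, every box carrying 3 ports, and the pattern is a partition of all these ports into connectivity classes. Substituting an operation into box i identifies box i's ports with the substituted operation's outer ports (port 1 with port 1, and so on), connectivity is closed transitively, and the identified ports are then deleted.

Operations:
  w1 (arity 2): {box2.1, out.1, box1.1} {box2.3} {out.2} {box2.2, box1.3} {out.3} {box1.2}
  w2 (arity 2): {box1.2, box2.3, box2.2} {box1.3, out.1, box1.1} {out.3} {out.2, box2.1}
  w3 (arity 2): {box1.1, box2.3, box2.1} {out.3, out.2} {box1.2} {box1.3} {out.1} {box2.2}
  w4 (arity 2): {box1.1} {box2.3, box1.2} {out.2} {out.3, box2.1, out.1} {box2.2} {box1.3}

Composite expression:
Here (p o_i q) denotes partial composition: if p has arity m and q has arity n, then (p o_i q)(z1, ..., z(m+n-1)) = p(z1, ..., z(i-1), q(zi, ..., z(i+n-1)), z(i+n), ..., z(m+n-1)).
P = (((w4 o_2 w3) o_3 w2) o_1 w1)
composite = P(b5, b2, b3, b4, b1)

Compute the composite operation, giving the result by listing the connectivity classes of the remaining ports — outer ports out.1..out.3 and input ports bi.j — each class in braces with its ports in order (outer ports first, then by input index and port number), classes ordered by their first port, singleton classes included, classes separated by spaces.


Treat the ports identified at w4 as solder joints: merge, then drop.
after w1, the pattern on (b5, b2) reads {out.1, b2.1, b5.1} {out.2} {out.3} {b2.2, b5.3} {b2.3} {b5.2} (out.j = its outer ports)
after w2, the pattern on (b4, b1) reads {out.1, b4.1, b4.3} {out.2, b1.1} {out.3} {b1.2, b1.3, b4.2} (out.j = its outer ports)
after w3, the pattern on (b3, b4, b1) reads {out.1} {out.2, out.3} {b1.1} {b1.2, b1.3, b4.2} {b3.1, b4.1, b4.3} {b3.2} {b3.3} (out.j = its outer ports)
after w4, the pattern on (b5, b2, b3, b4, b1) reads {out.1, out.3} {out.2} {b1.1} {b1.2, b1.3, b4.2} {b2.1, b5.1} {b2.2, b5.3} {b2.3} {b3.1, b4.1, b4.3} {b3.2} {b3.3} {b5.2} (out.j = its outer ports)

{out.1, out.3} {out.2} {b1.1} {b1.2, b1.3, b4.2} {b2.1, b5.1} {b2.2, b5.3} {b2.3} {b3.1, b4.1, b4.3} {b3.2} {b3.3} {b5.2}


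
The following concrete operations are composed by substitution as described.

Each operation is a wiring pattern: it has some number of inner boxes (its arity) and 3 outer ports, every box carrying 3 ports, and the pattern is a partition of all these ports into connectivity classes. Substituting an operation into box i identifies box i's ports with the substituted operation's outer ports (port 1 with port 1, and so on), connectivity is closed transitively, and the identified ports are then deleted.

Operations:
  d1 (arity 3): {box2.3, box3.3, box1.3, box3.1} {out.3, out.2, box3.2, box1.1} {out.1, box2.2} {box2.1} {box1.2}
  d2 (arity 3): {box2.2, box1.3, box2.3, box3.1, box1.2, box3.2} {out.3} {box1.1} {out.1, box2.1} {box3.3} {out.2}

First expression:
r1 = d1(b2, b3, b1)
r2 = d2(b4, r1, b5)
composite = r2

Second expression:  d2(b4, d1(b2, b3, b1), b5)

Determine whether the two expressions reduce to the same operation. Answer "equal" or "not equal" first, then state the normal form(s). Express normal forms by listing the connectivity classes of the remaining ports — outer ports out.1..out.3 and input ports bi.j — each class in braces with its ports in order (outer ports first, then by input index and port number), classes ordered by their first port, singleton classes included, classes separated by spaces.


equal — both sides give {out.1, b3.2} {out.2} {out.3} {b1.1, b1.3, b2.3, b3.3} {b1.2, b2.1, b4.2, b4.3, b5.1, b5.2} {b2.2} {b3.1} {b4.1} {b5.3}

In normal form, the first expression is {out.1, b3.2} {out.2} {out.3} {b1.1, b1.3, b2.3, b3.3} {b1.2, b2.1, b4.2, b4.3, b5.1, b5.2} {b2.2} {b3.1} {b4.1} {b5.3}
In normal form, the second expression is {out.1, b3.2} {out.2} {out.3} {b1.1, b1.3, b2.3, b3.3} {b1.2, b2.1, b4.2, b4.3, b5.1, b5.2} {b2.2} {b3.1} {b4.1} {b5.3}
Both agree, so they are equal.


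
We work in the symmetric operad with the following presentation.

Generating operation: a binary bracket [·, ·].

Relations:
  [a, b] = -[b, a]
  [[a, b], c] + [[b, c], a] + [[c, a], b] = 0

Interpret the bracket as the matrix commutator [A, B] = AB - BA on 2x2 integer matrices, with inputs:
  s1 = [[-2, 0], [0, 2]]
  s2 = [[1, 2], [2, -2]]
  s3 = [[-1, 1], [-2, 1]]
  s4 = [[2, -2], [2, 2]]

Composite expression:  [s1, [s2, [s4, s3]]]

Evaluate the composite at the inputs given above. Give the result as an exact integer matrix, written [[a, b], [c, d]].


[[0, 80], [80, 0]]

[s4, s3] = [[2, -4], [-4, -2]]
[s2, [s4, s3]] = [[0, -20], [20, 0]]
[s1, [s2, [s4, s3]]] = [[0, 80], [80, 0]]


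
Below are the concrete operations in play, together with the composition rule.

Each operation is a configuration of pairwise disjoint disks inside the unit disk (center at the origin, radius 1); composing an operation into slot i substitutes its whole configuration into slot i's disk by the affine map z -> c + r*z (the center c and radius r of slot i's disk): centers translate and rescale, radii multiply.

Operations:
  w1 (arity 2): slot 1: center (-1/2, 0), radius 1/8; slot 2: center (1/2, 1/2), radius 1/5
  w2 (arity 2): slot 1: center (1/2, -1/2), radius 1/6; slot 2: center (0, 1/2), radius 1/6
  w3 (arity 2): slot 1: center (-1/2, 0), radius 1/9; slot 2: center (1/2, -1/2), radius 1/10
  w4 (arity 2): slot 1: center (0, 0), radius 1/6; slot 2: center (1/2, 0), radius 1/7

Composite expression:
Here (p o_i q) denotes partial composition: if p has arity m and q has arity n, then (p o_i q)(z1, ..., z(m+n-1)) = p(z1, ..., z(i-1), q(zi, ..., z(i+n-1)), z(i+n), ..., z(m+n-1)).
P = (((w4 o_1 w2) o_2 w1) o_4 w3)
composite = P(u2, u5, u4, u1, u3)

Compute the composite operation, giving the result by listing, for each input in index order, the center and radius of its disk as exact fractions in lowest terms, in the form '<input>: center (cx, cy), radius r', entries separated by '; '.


u1: center (3/7, 0), radius 1/63; u2: center (1/12, -1/12), radius 1/36; u3: center (4/7, -1/14), radius 1/70; u4: center (1/72, 7/72), radius 1/180; u5: center (-1/72, 1/12), radius 1/288


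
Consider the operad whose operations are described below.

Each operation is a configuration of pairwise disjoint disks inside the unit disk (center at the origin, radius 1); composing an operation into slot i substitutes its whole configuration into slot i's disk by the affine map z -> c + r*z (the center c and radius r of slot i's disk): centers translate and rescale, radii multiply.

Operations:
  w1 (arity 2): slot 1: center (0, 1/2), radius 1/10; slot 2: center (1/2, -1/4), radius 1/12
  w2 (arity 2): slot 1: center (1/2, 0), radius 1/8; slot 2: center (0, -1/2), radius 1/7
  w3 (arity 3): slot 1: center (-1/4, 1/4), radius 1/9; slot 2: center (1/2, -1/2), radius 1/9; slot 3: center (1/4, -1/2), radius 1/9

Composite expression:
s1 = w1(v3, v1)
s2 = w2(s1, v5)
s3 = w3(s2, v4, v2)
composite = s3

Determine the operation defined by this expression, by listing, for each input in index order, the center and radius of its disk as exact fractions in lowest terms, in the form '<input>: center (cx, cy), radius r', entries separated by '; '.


Nesting under w3 composes maps z -> c + r*z down each v-path.
tracing v3 down its 3-map path: center (-7/36, 37/144), radius 1/720
tracing v1 down its 3-map path: center (-3/16, 71/288), radius 1/864
tracing v5 down its 2-map path: center (-1/4, 7/36), radius 1/63
tracing v4 down its 1-map path: center (1/2, -1/2), radius 1/9
tracing v2 down its 1-map path: center (1/4, -1/2), radius 1/9

v1: center (-3/16, 71/288), radius 1/864; v2: center (1/4, -1/2), radius 1/9; v3: center (-7/36, 37/144), radius 1/720; v4: center (1/2, -1/2), radius 1/9; v5: center (-1/4, 7/36), radius 1/63


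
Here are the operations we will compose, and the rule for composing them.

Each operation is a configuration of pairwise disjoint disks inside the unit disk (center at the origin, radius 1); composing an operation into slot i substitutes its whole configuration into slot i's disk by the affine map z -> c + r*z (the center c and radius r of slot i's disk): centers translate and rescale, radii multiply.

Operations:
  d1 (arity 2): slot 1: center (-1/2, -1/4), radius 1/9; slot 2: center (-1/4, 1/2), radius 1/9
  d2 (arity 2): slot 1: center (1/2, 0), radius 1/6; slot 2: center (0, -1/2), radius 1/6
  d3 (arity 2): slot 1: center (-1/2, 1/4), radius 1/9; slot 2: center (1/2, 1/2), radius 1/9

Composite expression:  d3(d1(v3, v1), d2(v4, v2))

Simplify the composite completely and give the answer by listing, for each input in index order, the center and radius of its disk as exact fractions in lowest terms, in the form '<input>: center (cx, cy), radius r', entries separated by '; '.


v1: center (-19/36, 11/36), radius 1/81; v2: center (1/2, 4/9), radius 1/54; v3: center (-5/9, 2/9), radius 1/81; v4: center (5/9, 1/2), radius 1/54

Nesting under d3 composes maps z -> c + r*z down each v-path.
v3 passes through 2 substitutions, ending at center (-5/9, 2/9), radius 1/81
v1 passes through 2 substitutions, ending at center (-19/36, 11/36), radius 1/81
v4 passes through 2 substitutions, ending at center (5/9, 1/2), radius 1/54
v2 passes through 2 substitutions, ending at center (1/2, 4/9), radius 1/54


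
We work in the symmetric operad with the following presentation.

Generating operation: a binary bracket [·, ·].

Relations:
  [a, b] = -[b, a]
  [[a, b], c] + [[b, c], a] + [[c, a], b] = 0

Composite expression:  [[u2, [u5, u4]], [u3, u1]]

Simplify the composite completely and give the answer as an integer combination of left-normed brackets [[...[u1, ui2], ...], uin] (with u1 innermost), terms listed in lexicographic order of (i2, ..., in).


-[[[[u1, u3], u2], u4], u5] + [[[[u1, u3], u2], u5], u4] + [[[[u1, u3], u4], u5], u2] - [[[[u1, u3], u5], u4], u2]

A multilinear Lie element is pinned by u1-initial words (u1 innermost).
Composite bracket: [[u2, [u5, u4]], [u3, u1]]
Under [a, b] = ab - ba we get 16 signed associative words (2^4 = 16).
The u1-initial words carry the normal form:
  the word u1u3u2u4u5 carries sign -1 and contributes -[[[[u1, u3], u2], u4], u5]
  the word u1u3u2u5u4 carries sign +1 and contributes +[[[[u1, u3], u2], u5], u4]
  the word u1u3u4u5u2 carries sign +1 and contributes +[[[[u1, u3], u4], u5], u2]
  the word u1u3u5u4u2 carries sign -1 and contributes -[[[[u1, u3], u5], u4], u2]


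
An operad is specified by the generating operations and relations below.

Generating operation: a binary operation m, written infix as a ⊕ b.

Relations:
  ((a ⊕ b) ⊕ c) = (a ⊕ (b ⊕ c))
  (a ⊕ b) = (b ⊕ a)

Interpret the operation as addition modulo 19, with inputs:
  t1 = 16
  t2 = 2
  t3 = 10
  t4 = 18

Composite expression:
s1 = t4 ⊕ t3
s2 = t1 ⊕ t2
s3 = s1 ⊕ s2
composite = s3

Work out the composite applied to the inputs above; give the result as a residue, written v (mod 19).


8 (mod 19)

(t4 ⊕ t3) = 9
(t1 ⊕ t2) = 18
((t4 ⊕ t3) ⊕ (t1 ⊕ t2)) = 8


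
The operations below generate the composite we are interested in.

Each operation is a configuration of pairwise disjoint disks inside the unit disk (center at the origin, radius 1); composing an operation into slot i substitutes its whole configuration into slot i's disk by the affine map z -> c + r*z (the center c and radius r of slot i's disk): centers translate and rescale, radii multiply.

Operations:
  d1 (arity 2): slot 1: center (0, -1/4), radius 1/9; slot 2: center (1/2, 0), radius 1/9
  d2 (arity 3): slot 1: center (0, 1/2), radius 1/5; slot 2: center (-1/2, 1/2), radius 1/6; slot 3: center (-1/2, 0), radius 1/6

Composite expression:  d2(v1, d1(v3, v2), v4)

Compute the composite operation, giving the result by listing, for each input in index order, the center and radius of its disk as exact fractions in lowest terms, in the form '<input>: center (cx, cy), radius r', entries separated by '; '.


v1: center (0, 1/2), radius 1/5; v2: center (-5/12, 1/2), radius 1/54; v3: center (-1/2, 11/24), radius 1/54; v4: center (-1/2, 0), radius 1/6

Follow each v-input down from d2: c' goes to c + r*c', radius to r*r'.
v1 passes through 1 substitution, ending at center (0, 1/2), radius 1/5
v3 passes through 2 substitutions, ending at center (-1/2, 11/24), radius 1/54
v2 passes through 2 substitutions, ending at center (-5/12, 1/2), radius 1/54
v4 passes through 1 substitution, ending at center (-1/2, 0), radius 1/6


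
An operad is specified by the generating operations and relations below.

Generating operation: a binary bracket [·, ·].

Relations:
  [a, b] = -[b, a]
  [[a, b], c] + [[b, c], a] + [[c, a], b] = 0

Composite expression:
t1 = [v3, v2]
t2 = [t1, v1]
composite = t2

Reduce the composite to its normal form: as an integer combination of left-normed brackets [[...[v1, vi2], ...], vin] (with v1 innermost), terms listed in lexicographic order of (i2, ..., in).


Skip Jacobi rewriting: expand, keep v1-initial words, read off terms.
Composite bracket: [[v3, v2], v1]
Each bracket splits as ab - ba, giving 4 signed words (2^2 = 4).
Coefficients come from the v1-initial words:
  the word v1v2v3 carries sign +1 and contributes +[[v1, v2], v3]
  the word v1v3v2 carries sign -1 and contributes -[[v1, v3], v2]

[[v1, v2], v3] - [[v1, v3], v2]


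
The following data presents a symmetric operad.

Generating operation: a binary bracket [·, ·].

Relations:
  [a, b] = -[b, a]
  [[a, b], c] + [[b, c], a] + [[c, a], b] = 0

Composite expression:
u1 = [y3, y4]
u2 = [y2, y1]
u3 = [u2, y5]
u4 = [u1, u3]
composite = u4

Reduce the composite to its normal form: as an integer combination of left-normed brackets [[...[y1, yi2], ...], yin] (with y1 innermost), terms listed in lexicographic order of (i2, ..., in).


In the tensor algebra, words opening y1 carry the y1-anchored form.
Composite bracket: [[y3, y4], [[y2, y1], y5]]
Under [a, b] = ab - ba we get 16 signed associative words (2^4 = 16).
Keep just the words that open with y1:
  the word y1y2y5y3y4 carries sign +1 and contributes +[[[[y1, y2], y5], y3], y4]
  the word y1y2y5y4y3 carries sign -1 and contributes -[[[[y1, y2], y5], y4], y3]

[[[[y1, y2], y5], y3], y4] - [[[[y1, y2], y5], y4], y3]


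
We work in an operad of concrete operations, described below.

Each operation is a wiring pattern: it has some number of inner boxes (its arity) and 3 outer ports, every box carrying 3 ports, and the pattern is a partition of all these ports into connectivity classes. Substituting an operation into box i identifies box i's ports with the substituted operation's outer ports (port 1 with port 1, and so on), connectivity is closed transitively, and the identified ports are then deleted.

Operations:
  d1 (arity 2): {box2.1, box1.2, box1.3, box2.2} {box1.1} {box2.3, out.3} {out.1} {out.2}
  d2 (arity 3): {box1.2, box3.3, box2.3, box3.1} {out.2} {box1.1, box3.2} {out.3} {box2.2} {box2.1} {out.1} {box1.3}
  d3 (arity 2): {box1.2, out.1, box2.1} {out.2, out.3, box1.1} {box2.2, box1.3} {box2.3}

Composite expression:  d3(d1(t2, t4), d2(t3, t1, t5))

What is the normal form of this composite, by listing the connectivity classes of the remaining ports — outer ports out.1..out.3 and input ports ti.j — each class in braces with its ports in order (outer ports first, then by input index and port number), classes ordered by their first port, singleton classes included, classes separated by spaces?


{out.1} {out.2, out.3} {t1.1} {t1.2} {t1.3, t3.2, t5.1, t5.3} {t2.1} {t2.2, t2.3, t4.1, t4.2} {t3.1, t5.2} {t3.3} {t4.3}


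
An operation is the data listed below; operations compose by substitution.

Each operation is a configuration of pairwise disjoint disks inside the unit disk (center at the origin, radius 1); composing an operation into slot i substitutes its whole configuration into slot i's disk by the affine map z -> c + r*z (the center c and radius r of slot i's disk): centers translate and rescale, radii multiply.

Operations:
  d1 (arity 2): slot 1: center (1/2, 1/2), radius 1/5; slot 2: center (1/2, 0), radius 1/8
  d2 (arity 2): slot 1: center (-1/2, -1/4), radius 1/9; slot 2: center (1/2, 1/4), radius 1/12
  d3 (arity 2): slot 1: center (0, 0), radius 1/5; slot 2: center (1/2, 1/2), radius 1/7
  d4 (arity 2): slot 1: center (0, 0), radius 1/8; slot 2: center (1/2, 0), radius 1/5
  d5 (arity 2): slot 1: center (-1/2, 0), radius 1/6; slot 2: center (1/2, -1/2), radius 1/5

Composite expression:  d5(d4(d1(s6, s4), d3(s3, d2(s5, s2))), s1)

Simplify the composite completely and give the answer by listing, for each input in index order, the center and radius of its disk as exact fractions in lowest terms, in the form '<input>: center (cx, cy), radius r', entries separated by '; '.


Below d5, radii multiply path by path; the s-disk centers shift.
tracing s6 down its 3-map path: center (-47/96, 1/96), radius 1/240
tracing s4 down its 3-map path: center (-47/96, 0), radius 1/384
tracing s3 down its 3-map path: center (-5/12, 0), radius 1/150
tracing s5 down its 4-map path: center (-169/420, 13/840), radius 1/1890
tracing s2 down its 4-map path: center (-167/420, 1/56), radius 1/2520
tracing s1 down its 1-map path: center (1/2, -1/2), radius 1/5

s1: center (1/2, -1/2), radius 1/5; s2: center (-167/420, 1/56), radius 1/2520; s3: center (-5/12, 0), radius 1/150; s4: center (-47/96, 0), radius 1/384; s5: center (-169/420, 13/840), radius 1/1890; s6: center (-47/96, 1/96), radius 1/240


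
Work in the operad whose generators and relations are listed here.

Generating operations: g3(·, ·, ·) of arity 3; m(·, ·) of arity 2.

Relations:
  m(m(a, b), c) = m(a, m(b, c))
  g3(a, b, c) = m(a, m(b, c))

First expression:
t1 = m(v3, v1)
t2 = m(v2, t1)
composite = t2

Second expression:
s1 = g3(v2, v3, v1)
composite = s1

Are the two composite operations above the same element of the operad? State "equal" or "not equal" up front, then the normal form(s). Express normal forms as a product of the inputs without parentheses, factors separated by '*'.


equal; the common form is v2 * v3 * v1

Normal form of the first expression: v2 * v3 * v1
Normal form of the second expression: v2 * v3 * v1
Both agree, so they are equal.


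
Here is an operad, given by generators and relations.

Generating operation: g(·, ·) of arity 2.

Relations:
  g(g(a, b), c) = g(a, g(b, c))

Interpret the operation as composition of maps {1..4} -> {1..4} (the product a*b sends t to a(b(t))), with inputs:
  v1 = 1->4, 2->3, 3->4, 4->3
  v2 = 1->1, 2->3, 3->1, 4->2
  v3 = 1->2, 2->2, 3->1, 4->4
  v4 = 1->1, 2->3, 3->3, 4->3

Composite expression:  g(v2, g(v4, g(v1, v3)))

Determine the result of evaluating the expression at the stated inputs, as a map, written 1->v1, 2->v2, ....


g(v1, v3) = 1->3, 2->3, 3->4, 4->3
g(v4, g(v1, v3)) = 1->3, 2->3, 3->3, 4->3
g(v2, g(v4, g(v1, v3))) = 1->1, 2->1, 3->1, 4->1

1->1, 2->1, 3->1, 4->1


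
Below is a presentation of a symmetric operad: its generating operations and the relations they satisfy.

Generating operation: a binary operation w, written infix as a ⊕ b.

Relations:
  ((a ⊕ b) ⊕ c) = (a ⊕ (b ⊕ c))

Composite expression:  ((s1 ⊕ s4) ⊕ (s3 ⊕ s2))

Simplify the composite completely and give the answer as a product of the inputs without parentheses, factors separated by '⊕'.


s1 ⊕ s4 ⊕ s3 ⊕ s2

All parenthesizations of w agree; list the s-inputs left to right.
(s1 ⊕ s4) linearizes to s1 ⊕ s4
(s3 ⊕ s2) linearizes to s3 ⊕ s2
((s1 ⊕ s4) ⊕ (s3 ⊕ s2)) linearizes to s1 ⊕ s4 ⊕ s3 ⊕ s2


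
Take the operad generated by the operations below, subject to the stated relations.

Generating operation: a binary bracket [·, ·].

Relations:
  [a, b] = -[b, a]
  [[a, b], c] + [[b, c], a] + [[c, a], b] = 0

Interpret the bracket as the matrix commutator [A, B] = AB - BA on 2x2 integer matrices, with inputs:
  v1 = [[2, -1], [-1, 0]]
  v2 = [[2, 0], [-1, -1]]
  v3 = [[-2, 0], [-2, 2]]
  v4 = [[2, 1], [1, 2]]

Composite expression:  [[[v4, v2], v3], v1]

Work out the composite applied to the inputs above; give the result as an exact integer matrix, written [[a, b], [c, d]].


[[-4, 12], [-20, 4]]

[v4, v2] = [[-1, -3], [3, 1]]
[[v4, v2], v3] = [[6, -12], [-16, -6]]
[[[v4, v2], v3], v1] = [[-4, 12], [-20, 4]]


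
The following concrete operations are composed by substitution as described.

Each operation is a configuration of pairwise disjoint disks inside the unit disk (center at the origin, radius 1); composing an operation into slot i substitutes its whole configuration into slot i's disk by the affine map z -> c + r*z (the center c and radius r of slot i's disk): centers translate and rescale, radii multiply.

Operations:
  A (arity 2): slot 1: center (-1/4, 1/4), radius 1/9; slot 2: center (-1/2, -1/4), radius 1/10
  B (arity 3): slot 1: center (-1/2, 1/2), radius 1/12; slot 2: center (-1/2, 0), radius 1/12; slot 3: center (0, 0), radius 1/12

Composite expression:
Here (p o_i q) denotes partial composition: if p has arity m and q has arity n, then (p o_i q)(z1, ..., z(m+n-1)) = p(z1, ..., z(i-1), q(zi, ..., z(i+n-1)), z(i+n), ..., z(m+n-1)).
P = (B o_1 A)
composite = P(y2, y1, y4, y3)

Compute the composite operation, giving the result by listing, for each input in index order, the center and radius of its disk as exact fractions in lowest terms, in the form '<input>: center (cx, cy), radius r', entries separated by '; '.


y1: center (-13/24, 23/48), radius 1/120; y2: center (-25/48, 25/48), radius 1/108; y3: center (0, 0), radius 1/12; y4: center (-1/2, 0), radius 1/12

Only the slot chain above each y matters under B; compose those maps.
for y2, the 2-step affine chain lands on center (-25/48, 25/48), radius 1/108
for y1, the 2-step affine chain lands on center (-13/24, 23/48), radius 1/120
for y4, the 1-step affine chain lands on center (-1/2, 0), radius 1/12
for y3, the 1-step affine chain lands on center (0, 0), radius 1/12


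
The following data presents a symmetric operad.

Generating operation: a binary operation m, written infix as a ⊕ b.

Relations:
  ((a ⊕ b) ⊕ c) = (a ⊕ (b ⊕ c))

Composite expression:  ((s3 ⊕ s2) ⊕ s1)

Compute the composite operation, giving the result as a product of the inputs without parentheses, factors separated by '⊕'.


Under associativity of m, the answer is the s's in reading order.
(s3 ⊕ s2) linearizes to s3 ⊕ s2
((s3 ⊕ s2) ⊕ s1) linearizes to s3 ⊕ s2 ⊕ s1

s3 ⊕ s2 ⊕ s1


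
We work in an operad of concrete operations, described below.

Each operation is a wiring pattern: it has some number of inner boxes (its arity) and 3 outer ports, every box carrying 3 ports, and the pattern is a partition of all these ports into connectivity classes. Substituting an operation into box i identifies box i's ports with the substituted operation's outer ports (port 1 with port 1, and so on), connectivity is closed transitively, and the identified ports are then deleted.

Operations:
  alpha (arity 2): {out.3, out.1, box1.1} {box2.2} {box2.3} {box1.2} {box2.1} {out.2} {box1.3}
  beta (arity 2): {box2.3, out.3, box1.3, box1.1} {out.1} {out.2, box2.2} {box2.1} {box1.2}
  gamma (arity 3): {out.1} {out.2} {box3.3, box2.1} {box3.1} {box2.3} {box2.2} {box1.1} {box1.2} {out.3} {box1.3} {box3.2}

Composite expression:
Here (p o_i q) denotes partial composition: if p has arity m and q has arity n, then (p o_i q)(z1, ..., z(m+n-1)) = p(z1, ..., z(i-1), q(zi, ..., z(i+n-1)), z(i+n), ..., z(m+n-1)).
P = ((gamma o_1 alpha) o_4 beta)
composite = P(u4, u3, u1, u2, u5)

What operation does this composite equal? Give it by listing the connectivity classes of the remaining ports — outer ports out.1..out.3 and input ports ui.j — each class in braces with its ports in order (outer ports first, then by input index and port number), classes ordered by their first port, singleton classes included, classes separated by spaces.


{out.1} {out.2} {out.3} {u1.1, u2.1, u2.3, u5.3} {u1.2} {u1.3} {u2.2} {u3.1} {u3.2} {u3.3} {u4.1} {u4.2} {u4.3} {u5.1} {u5.2}

Treat the ports identified at gamma as solder joints: merge, then drop.
stage alpha: inputs (u4, u3), connectivity {out.1, out.3, u4.1} {out.2} {u3.1} {u3.2} {u3.3} {u4.2} {u4.3}, out.j its boundary
stage beta: inputs (u2, u5), connectivity {out.1} {out.2, u5.2} {out.3, u2.1, u2.3, u5.3} {u2.2} {u5.1}, out.j its boundary
stage gamma: inputs (u4, u3, u1, u2, u5), connectivity {out.1} {out.2} {out.3} {u1.1, u2.1, u2.3, u5.3} {u1.2} {u1.3} {u2.2} {u3.1} {u3.2} {u3.3} {u4.1} {u4.2} {u4.3} {u5.1} {u5.2}, out.j its boundary


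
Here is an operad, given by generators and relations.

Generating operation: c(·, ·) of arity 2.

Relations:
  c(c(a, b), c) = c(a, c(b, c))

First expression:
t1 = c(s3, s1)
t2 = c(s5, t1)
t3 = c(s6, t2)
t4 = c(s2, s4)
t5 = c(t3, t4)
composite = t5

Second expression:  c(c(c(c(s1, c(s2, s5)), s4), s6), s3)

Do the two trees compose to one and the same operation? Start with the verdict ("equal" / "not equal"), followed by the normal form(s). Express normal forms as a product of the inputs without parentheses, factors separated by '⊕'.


The first composite normalizes to s6 ⊕ s5 ⊕ s3 ⊕ s1 ⊕ s2 ⊕ s4
The second composite normalizes to s1 ⊕ s2 ⊕ s5 ⊕ s4 ⊕ s6 ⊕ s3
The normal forms differ: not equal.

not equal; the first gives s6 ⊕ s5 ⊕ s3 ⊕ s1 ⊕ s2 ⊕ s4 and the second s1 ⊕ s2 ⊕ s5 ⊕ s4 ⊕ s6 ⊕ s3


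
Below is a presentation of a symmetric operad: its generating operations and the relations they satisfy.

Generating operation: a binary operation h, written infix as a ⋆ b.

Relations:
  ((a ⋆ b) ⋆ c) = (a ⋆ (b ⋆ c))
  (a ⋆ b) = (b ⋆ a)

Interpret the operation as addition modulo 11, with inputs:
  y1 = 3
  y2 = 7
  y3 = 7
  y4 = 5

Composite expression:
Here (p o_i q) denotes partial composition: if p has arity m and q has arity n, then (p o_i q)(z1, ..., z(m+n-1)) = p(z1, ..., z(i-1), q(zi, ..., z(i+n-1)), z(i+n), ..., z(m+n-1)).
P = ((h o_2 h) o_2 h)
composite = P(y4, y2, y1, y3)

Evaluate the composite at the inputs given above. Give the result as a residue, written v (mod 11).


(y2 ⋆ y1) = 10
((y2 ⋆ y1) ⋆ y3) = 6
(y4 ⋆ ((y2 ⋆ y1) ⋆ y3)) = 0

0 (mod 11)


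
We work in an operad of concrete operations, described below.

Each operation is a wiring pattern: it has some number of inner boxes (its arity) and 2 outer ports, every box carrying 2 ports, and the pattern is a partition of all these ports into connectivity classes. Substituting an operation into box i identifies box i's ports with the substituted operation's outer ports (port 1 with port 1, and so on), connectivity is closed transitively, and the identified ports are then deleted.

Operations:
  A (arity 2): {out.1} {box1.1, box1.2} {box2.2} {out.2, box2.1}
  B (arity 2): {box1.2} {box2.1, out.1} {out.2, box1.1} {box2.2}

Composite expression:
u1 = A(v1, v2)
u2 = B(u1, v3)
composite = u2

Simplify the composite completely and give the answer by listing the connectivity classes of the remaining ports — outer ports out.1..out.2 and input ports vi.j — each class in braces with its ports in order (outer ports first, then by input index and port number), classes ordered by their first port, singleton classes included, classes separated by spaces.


Reachability decides: close wires over B-identified ports.
through A, on inputs (v1, v2): {out.1} {out.2, v2.1} {v1.1, v1.2} {v2.2} (out.j = stage outer ports)
through B, on inputs (v1, v2, v3): {out.1, v3.1} {out.2} {v1.1, v1.2} {v2.1} {v2.2} {v3.2} (out.j = stage outer ports)

{out.1, v3.1} {out.2} {v1.1, v1.2} {v2.1} {v2.2} {v3.2}


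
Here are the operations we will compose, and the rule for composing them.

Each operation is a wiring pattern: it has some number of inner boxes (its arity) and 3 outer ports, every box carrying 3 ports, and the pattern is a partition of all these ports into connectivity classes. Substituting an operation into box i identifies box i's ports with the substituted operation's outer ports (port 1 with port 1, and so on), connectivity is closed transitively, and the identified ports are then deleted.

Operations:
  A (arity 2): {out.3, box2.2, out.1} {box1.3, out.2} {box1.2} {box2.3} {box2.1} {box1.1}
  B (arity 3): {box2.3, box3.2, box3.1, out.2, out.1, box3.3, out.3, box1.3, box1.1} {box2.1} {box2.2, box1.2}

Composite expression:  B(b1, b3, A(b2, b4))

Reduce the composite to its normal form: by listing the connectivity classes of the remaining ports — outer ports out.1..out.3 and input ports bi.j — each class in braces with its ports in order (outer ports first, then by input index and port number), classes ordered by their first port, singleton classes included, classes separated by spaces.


{out.1, out.2, out.3, b1.1, b1.3, b2.3, b3.3, b4.2} {b1.2, b3.2} {b2.1} {b2.2} {b3.1} {b4.1} {b4.3}
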